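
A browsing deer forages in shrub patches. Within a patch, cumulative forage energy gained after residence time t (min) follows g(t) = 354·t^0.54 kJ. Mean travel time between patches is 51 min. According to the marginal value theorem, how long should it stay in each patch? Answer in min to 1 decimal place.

Maximise g(t)/(T+t): set derivative to zero → g'(t)(T+t) = g(t).
g'(t) = 0.54·354·t^-0.46. Setting 0.54·354·t^-0.46 = 354·t^0.54/(51+t) gives 0.54(51+t) = t, so 0.46·t = 0.54×51.
t* = 0.54×51/0.46 = 59.87 min.

59.9 min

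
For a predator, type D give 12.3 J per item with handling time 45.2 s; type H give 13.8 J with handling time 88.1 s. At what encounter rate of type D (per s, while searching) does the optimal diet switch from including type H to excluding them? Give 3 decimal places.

Drop type H once their profitability E₂/h₂ falls below the rate achievable on type D alone: E₂/h₂ = λE₁/(1 + λh₁).
Solve for λ: λE₁h₂ = E₂(1 + λh₁) → λ(E₁h₂ − E₂h₁) = E₂ → λ = E₂/(E₁h₂ − E₂h₁).
λ = 13.8/(12.3×88.1 − 13.8×45.2) = 13.8/459.9 = 0.03001 per s.

0.030 per s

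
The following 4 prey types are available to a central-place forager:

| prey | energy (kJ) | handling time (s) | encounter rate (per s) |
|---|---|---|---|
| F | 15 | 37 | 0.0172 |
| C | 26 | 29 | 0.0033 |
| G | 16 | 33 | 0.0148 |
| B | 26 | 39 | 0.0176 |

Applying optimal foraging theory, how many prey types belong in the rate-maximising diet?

Rank by E/h (kJ/s): C 0.897, B 0.667, G 0.485, F 0.405. Include each in turn until the next type's E/h falls below the running intake rate.
Rate on top 1: 0.07831. B: 0.667 > 0.07831 → include.
Rate on top 2: 0.3049. G: 0.485 > 0.3049 → include.
Rate on top 3: 0.3436. F: 0.405 > 0.3436 → include.
Optimal diet: C, B, G, F — 4 of 4 types.

4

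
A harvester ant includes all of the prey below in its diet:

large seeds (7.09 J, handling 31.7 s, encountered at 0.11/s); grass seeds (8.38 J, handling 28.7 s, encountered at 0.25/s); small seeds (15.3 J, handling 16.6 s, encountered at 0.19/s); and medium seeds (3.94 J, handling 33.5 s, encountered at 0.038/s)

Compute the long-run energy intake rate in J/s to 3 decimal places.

R = (0.11×7.09 + 0.25×8.38 + 0.19×15.3 + 0.038×3.94) / (1 + 0.11×31.7 + 0.25×28.7 + 0.19×16.6 + 0.038×33.5) = 5.932/16.09 = 0.3687 J/s.

0.369 J/s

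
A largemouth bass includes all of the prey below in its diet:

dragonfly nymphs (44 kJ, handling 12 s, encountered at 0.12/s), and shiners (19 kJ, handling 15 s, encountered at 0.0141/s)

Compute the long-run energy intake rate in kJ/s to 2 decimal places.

2.09 kJ/s

R = Σλ_iE_i / (1 + Σλ_ih_i)
Numerator: 0.12×44 + 0.0141×19 = 5.548
Denominator: 1 + 0.12×12 + 0.0141×15 = 2.651
R = 5.548/2.651 = 2.092 kJ/s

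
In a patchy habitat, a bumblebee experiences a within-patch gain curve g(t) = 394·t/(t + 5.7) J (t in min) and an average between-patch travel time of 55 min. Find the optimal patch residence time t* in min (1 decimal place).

Optimal t* satisfies g'(t*) = g(t*)/(T + t*).
g'(t) = 394·5.7/(t + 5.7)². Setting 394·5.7/(t+5.7)² = 394t/[(t+5.7)(55+t)] gives 5.7(55+t) = t(t+5.7), so t² = 5.7×55 = 313.5.
t* = √313.5 = 17.71 min.

17.7 min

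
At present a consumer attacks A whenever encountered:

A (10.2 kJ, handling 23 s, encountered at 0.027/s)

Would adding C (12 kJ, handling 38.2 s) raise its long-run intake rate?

Yes

Intake rate on the current diet: R = (0.027×10.2) / (1 + 0.027×23) = 0.2754/1.621 = 0.1699 kJ/s.
C: E/h = 12/38.2 = 0.3141 kJ/s.
Since 0.3141 > R, including C increases the long-run rate.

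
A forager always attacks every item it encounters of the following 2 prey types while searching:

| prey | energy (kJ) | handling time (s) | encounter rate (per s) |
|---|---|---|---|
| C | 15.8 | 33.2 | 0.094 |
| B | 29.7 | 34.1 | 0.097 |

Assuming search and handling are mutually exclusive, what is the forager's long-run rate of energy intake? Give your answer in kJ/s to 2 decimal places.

0.59 kJ/s

R = Σλ_iE_i / (1 + Σλ_ih_i)
Numerator: 0.094×15.8 + 0.097×29.7 = 4.366
Denominator: 1 + 0.094×33.2 + 0.097×34.1 = 7.429
R = 4.366/7.429 = 0.5877 kJ/s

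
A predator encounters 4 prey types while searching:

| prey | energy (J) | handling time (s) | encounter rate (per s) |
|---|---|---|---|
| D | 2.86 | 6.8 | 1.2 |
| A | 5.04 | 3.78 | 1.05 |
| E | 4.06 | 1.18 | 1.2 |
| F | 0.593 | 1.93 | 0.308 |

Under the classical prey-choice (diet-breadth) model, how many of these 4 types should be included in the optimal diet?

Profitabilities (E/h, J/s): E 3.44, A 1.33, D 0.421, F 0.307. Add prey in this order while the next type's profitability exceeds the intake rate on those already taken.
Rate on top 1: 2.017. A: 1.33 < 2.017 → exclude; stop.
Optimal diet: E — 1 of 4 types.

1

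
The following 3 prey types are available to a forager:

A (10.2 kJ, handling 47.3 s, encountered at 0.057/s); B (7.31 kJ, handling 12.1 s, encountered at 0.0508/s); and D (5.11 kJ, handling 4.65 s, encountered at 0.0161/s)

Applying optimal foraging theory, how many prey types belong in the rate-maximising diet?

Rank by E/h (kJ/s): D 1.1, B 0.604, A 0.216. Include each in turn until the next type's E/h falls below the running intake rate.
Rate on top 1: 0.07654. B: 0.604 > 0.07654 → include.
Rate on top 2: 0.2685. A: 0.216 < 0.2685 → exclude; stop.
Optimal diet: D, B — 2 of 3 types.

2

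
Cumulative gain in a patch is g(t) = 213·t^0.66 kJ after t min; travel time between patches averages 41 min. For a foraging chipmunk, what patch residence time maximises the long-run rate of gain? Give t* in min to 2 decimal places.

79.59 min

Optimal t* satisfies g'(t*) = g(t*)/(T + t*).
g'(t) = 0.66·213·t^-0.34. Setting 0.66·213·t^-0.34 = 213·t^0.66/(41+t) gives 0.66(41+t) = t, so 0.34·t = 0.66×41.
t* = 0.66×41/0.34 = 79.59 min.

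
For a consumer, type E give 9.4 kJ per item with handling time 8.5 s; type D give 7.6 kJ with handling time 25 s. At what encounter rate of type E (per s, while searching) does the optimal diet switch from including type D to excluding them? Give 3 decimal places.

0.045 per s

The zero-one rule: include type D iff E₂/h₂ > λE₁/(1+λh₁). Equality gives the switch point.
λE₁h₂ = E₂ + λE₂h₁ ⇒ λ = E₂/(E₁h₂ − E₂h₁) = 7.6/(235 − 64.6) = 0.0446 per s.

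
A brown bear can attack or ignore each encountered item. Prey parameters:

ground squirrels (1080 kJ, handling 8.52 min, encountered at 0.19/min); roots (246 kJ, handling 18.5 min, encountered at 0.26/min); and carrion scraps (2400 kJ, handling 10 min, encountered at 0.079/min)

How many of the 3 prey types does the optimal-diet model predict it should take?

Rank by E/h (kJ/min): carrion scraps 240, ground squirrels 127, roots 13.3. Include each in turn until the next type's E/h falls below the running intake rate.
Rate on top 1: 105.9. ground squirrels: 127 > 105.9 → include.
Rate on top 2: 115.8. roots: 13.3 < 115.8 → exclude; stop.
Optimal diet: carrion scraps, ground squirrels — 2 of 3 types.

2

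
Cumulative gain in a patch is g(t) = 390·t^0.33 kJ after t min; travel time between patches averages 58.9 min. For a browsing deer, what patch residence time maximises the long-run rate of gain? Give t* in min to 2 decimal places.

29.01 min

Maximise g(t)/(T+t): set derivative to zero → g'(t)(T+t) = g(t).
g'(t) = 0.33·390·t^-0.67. Setting 0.33·390·t^-0.67 = 390·t^0.33/(58.9+t) gives 0.33(58.9+t) = t, so 0.67·t = 0.33×58.9.
t* = 0.33×58.9/0.67 = 29.01 min.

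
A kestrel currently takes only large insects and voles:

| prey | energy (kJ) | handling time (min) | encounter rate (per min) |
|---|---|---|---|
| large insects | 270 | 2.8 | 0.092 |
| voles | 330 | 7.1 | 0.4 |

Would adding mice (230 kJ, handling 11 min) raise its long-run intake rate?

No

On large insects and voles alone, R = ΣλE/(1+Σλh) = 156.8/4.098 = 38.28 kJ/min.
Profitability of mice: 230/11 = 20.91 kJ/min.
Since 20.91 < R, time spent handling mice is better spent searching.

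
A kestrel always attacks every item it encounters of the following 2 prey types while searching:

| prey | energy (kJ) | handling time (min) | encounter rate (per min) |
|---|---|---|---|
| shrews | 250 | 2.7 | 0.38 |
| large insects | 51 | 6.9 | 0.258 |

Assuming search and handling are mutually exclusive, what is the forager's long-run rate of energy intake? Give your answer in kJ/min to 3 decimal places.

28.416 kJ/min

Energy encountered per unit search time: 0.38×250 + 0.258×51 = 108.2 kJ/min.
Handling time per unit search time: 0.38×2.7 + 0.258×6.9 = 2.806.
Rate = 108.2/(1 + 2.806) = 28.42 kJ/min.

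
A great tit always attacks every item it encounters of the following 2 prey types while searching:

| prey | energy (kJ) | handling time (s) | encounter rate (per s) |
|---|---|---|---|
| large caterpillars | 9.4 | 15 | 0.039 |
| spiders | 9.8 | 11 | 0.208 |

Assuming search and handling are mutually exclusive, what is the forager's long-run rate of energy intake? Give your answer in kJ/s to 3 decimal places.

Energy encountered per unit search time: 0.039×9.4 + 0.208×9.8 = 2.405 kJ/s.
Handling time per unit search time: 0.039×15 + 0.208×11 = 2.873.
Rate = 2.405/(1 + 2.873) = 0.621 kJ/s.

0.621 kJ/s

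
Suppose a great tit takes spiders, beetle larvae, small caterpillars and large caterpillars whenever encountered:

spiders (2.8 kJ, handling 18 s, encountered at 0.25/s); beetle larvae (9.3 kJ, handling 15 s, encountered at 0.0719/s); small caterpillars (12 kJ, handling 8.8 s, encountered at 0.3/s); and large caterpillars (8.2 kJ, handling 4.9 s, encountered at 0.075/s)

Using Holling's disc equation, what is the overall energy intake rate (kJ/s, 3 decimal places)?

Energy encountered per unit search time: 0.25×2.8 + 0.0719×9.3 + 0.3×12 + 0.075×8.2 = 5.584 kJ/s.
Handling time per unit search time: 0.25×18 + 0.0719×15 + 0.3×8.8 + 0.075×4.9 = 8.586.
Rate = 5.584/(1 + 8.586) = 0.5825 kJ/s.

0.582 kJ/s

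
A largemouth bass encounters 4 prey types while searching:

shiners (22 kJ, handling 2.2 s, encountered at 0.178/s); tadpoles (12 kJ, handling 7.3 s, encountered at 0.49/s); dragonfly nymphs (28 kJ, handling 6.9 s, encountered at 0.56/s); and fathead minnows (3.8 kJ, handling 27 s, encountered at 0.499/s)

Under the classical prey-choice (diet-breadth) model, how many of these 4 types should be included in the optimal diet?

2

E/h in descending order: shiners 10, dragonfly nymphs 4.06, tadpoles 1.64, fathead minnows 0.141 kJ/s. The optimal diet is the largest prefix of this list for which every included type satisfies E_i/h_i > R on the types above it.
Rate on top 1: 2.814. dragonfly nymphs: 4.06 > 2.814 → include.
Rate on top 2: 3.729. tadpoles: 1.64 < 3.729 → exclude; stop.
Optimal diet: shiners, dragonfly nymphs — 2 of 4 types.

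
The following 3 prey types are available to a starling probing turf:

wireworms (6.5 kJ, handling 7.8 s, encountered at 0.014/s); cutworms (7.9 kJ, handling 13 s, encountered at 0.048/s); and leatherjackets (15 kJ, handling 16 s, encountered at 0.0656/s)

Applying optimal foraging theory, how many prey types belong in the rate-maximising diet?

E/h in descending order: leatherjackets 0.938, wireworms 0.833, cutworms 0.608 kJ/s. The optimal diet is the largest prefix of this list for which every included type satisfies E_i/h_i > R on the types above it.
Rate on top 1: 0.4801. wireworms: 0.833 > 0.4801 → include.
Rate on top 2: 0.498. cutworms: 0.608 > 0.498 → include.
Optimal diet: leatherjackets, wireworms, cutworms — 3 of 3 types.

3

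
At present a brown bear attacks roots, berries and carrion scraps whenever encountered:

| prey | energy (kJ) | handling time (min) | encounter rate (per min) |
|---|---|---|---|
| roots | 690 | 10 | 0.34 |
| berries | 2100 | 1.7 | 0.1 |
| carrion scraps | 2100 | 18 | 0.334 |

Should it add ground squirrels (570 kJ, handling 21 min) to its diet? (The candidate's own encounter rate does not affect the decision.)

No

Intake rate on the current diet: R = (0.34×690 + 0.1×2100 + 0.334×2100) / (1 + 0.34×10 + 0.1×1.7 + 0.334×18) = 1146/10.58 = 108.3 kJ/min.
ground squirrels: E/h = 570/21 = 27.14 kJ/min.
27.14 < 108.3, so adding ground squirrels would lower the average — exclude it.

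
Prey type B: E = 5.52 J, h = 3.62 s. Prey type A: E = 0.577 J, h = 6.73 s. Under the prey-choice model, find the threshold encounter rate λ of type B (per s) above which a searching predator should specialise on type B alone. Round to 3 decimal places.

0.016 per s

At the threshold, the rate on type B alone equals the profitability of type A: λ·5.52/(1 + λ·3.62) = 0.577/6.73 = 0.08574.
Rearranging, λ(5.52 − 0.08574×3.62) = 0.08574, so λ = 0.08574/5.21 = 0.01646 per s.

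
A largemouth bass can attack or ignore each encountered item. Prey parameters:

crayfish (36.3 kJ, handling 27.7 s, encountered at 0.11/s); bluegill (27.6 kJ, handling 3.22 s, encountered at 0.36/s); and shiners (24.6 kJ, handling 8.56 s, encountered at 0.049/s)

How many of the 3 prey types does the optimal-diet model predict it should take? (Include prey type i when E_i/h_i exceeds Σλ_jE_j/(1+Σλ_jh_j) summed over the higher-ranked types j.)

1

Rank by E/h (kJ/s): bluegill 8.57, shiners 2.87, crayfish 1.31. Include each in turn until the next type's E/h falls below the running intake rate.
Rate on top 1: 4.602. shiners: 2.87 < 4.602 → exclude; stop.
Optimal diet: bluegill — 1 of 3 types.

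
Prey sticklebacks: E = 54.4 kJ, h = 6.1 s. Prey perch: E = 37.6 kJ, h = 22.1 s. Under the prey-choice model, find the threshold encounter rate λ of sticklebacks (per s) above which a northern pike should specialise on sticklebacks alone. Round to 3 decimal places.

0.039 per s

The zero-one rule: include perch iff E₂/h₂ > λE₁/(1+λh₁). Equality gives the switch point.
λE₁h₂ = E₂ + λE₂h₁ ⇒ λ = E₂/(E₁h₂ − E₂h₁) = 37.6/(1202 − 229.4) = 0.03865 per s.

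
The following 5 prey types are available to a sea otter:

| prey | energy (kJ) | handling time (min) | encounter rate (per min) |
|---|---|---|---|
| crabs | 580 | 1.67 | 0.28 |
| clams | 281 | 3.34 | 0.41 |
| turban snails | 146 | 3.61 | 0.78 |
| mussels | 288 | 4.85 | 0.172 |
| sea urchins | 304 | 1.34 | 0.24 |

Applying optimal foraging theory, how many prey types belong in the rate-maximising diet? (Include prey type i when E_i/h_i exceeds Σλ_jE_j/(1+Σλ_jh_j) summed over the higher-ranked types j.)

E/h in descending order: crabs 347, sea urchins 227, clams 84.1, mussels 59.4, turban snails 40.4 kJ/min. The optimal diet is the largest prefix of this list for which every included type satisfies E_i/h_i > R on the types above it.
Rate on top 1: 110.7. sea urchins: 227 > 110.7 → include.
Rate on top 2: 131.5. clams: 84.1 < 131.5 → exclude; stop.
Optimal diet: crabs, sea urchins — 2 of 5 types.

2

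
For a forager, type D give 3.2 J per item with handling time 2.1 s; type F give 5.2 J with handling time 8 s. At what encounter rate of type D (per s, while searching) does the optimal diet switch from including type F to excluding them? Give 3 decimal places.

0.354 per s

At the threshold, the rate on type D alone equals the profitability of type F: λ·3.2/(1 + λ·2.1) = 5.2/8 = 0.65.
Rearranging, λ(3.2 − 0.65×2.1) = 0.65, so λ = 0.65/1.835 = 0.3542 per s.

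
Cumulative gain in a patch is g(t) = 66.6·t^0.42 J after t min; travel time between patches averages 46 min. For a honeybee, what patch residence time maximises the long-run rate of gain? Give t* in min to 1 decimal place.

Optimal t* satisfies g'(t*) = g(t*)/(T + t*).
g'(t) = 0.42·66.6·t^-0.58. Setting 0.42·66.6·t^-0.58 = 66.6·t^0.42/(46+t) gives 0.42(46+t) = t, so 0.58·t = 0.42×46.
t* = 0.42×46/0.58 = 33.31 min.

33.3 min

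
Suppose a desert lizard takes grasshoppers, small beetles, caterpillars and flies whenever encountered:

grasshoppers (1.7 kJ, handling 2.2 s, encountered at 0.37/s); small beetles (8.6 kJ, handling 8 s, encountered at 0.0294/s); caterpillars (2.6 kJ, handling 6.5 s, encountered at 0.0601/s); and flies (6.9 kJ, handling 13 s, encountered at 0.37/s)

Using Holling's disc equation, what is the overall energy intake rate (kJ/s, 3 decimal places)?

0.495 kJ/s

Energy encountered per unit search time: 0.37×1.7 + 0.0294×8.6 + 0.0601×2.6 + 0.37×6.9 = 3.591 kJ/s.
Handling time per unit search time: 0.37×2.2 + 0.0294×8 + 0.0601×6.5 + 0.37×13 = 6.25.
Rate = 3.591/(1 + 6.25) = 0.4953 kJ/s.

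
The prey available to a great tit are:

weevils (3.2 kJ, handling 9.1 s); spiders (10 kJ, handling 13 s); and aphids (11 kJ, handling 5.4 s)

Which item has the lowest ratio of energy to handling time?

Profitability E/h (kJ/s): weevils = 3.2/9.1 = 0.352, spiders = 10/13 = 0.769, aphids = 11/5.4 = 2.04.
Ranked: aphids > spiders > weevils.

weevils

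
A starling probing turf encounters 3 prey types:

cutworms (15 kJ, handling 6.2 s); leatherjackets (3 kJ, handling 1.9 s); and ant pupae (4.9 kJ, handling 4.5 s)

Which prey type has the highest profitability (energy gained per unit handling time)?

cutworms

Profitability E/h (kJ/s): cutworms = 15/6.2 = 2.42, leatherjackets = 3/1.9 = 1.58, ant pupae = 4.9/4.5 = 1.09.
Ranked: cutworms > leatherjackets > ant pupae.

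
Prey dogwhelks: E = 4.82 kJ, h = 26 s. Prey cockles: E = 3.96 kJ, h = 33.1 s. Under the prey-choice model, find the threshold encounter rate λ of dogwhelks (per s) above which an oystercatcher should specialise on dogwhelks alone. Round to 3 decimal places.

0.070 per s

The zero-one rule: include cockles iff E₂/h₂ > λE₁/(1+λh₁). Equality gives the switch point.
λE₁h₂ = E₂ + λE₂h₁ ⇒ λ = E₂/(E₁h₂ − E₂h₁) = 3.96/(159.5 − 103) = 0.06999 per s.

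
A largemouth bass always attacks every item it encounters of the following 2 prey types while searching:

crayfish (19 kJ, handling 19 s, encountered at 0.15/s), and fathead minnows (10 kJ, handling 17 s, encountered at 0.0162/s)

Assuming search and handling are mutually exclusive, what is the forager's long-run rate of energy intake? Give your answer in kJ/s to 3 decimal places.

0.730 kJ/s

R = (0.15×19 + 0.0162×10) / (1 + 0.15×19 + 0.0162×17) = 3.012/4.125 = 0.7301 kJ/s.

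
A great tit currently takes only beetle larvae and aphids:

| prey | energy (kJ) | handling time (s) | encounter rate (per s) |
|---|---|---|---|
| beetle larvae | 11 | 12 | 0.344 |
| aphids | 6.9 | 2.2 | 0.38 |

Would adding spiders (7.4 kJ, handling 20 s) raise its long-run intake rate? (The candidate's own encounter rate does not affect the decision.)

Current rate: (0.344×11 + 0.38×6.9)/(1 + 0.344×12 + 0.38×2.2) = 1.074 kJ/s.
spiders: E/h = 7.4/20 = 0.37 kJ/s.
0.37 < 1.074, so adding spiders would lower the average — exclude it.

No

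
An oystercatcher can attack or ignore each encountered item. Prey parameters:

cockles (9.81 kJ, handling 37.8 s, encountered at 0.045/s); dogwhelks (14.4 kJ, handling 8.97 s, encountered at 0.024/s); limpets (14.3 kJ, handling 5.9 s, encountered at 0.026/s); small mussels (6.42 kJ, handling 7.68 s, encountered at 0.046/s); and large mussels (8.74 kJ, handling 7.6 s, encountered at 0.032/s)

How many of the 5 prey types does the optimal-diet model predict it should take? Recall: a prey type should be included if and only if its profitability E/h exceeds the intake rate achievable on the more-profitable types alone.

4

Profitabilities (E/h, kJ/s): limpets 2.42, dogwhelks 1.61, large mussels 1.15, small mussels 0.836, cockles 0.26. Add prey in this order while the next type's profitability exceeds the intake rate on those already taken.
Rate on top 1: 0.3224. dogwhelks: 1.61 > 0.3224 → include.
Rate on top 2: 0.5242. large mussels: 1.15 > 0.5242 → include.
Rate on top 3: 0.6186. small mussels: 0.836 > 0.6186 → include.
Rate on top 4: 0.6577. cockles: 0.26 < 0.6577 → exclude; stop.
Optimal diet: limpets, dogwhelks, large mussels, small mussels — 4 of 5 types.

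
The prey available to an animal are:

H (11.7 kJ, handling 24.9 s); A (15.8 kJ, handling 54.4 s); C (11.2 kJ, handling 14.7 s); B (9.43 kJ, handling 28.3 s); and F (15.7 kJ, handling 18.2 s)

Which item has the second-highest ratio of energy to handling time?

C

In descending order of E/h:
F: 15.7/18.2 = 0.863 kJ/s
C: 11.2/14.7 = 0.762 kJ/s
H: 11.7/24.9 = 0.47 kJ/s
B: 9.43/28.3 = 0.333 kJ/s
A: 15.8/54.4 = 0.29 kJ/s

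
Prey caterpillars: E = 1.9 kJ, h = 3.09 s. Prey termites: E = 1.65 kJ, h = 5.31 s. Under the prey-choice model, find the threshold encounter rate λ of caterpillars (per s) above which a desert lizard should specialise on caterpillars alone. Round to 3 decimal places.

0.331 per s

Drop termites once their profitability E₂/h₂ falls below the rate achievable on caterpillars alone: E₂/h₂ = λE₁/(1 + λh₁).
Solve for λ: λE₁h₂ = E₂(1 + λh₁) → λ(E₁h₂ − E₂h₁) = E₂ → λ = E₂/(E₁h₂ − E₂h₁).
λ = 1.65/(1.9×5.31 − 1.65×3.09) = 1.65/4.99 = 0.3306 per s.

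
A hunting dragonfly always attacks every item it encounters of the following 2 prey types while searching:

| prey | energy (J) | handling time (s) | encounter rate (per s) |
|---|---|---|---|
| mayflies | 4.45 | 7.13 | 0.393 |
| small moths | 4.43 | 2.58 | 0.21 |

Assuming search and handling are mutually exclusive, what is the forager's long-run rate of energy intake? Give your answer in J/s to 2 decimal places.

0.62 J/s

Energy encountered per unit search time: 0.393×4.45 + 0.21×4.43 = 2.679 J/s.
Handling time per unit search time: 0.393×7.13 + 0.21×2.58 = 3.344.
Rate = 2.679/(1 + 3.344) = 0.6168 J/s.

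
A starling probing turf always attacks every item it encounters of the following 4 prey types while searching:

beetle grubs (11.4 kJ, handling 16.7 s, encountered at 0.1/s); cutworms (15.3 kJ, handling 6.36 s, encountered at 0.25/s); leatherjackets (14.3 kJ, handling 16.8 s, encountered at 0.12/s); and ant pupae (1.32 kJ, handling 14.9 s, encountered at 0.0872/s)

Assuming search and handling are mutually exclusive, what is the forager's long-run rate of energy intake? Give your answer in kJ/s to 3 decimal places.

Energy encountered per unit search time: 0.1×11.4 + 0.25×15.3 + 0.12×14.3 + 0.0872×1.32 = 6.796 kJ/s.
Handling time per unit search time: 0.1×16.7 + 0.25×6.36 + 0.12×16.8 + 0.0872×14.9 = 6.575.
Rate = 6.796/(1 + 6.575) = 0.8971 kJ/s.

0.897 kJ/s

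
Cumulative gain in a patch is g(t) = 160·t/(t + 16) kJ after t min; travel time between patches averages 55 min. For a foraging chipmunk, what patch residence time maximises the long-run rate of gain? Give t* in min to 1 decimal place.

Optimal t* satisfies g'(t*) = g(t*)/(T + t*).
g'(t) = 160·16/(t + 16)². Setting 160·16/(t+16)² = 160t/[(t+16)(55+t)] gives 16(55+t) = t(t+16), so t² = 16×55 = 880.
t* = √880 = 29.66 min.

29.7 min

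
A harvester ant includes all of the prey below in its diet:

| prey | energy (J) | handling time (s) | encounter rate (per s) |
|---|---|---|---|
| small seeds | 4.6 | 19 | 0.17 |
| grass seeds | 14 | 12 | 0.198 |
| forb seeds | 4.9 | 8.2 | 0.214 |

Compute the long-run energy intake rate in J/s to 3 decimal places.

R = (0.17×4.6 + 0.198×14 + 0.214×4.9) / (1 + 0.17×19 + 0.198×12 + 0.214×8.2) = 4.603/8.361 = 0.5505 J/s.

0.550 J/s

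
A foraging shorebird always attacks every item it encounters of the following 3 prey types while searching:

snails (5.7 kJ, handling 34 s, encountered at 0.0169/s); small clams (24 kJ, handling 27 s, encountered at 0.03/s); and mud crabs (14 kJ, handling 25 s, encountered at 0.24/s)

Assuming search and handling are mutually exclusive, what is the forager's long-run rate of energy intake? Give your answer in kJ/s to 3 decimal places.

0.498 kJ/s

R = Σλ_iE_i / (1 + Σλ_ih_i)
Numerator: 0.0169×5.7 + 0.03×24 + 0.24×14 = 4.176
Denominator: 1 + 0.0169×34 + 0.03×27 + 0.24×25 = 8.385
R = 4.176/8.385 = 0.4981 kJ/s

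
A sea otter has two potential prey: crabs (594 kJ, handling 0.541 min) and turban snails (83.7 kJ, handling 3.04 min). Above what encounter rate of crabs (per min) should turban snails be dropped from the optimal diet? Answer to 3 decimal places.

At the threshold, the rate on crabs alone equals the profitability of turban snails: λ·594/(1 + λ·0.541) = 83.7/3.04 = 27.53.
Rearranging, λ(594 − 27.53×0.541) = 27.53, so λ = 27.53/579.1 = 0.04754 per min.

0.048 per min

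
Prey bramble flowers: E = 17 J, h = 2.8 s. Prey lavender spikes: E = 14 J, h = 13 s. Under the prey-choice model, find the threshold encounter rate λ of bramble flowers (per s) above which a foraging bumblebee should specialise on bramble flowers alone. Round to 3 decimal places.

Drop lavender spikes once their profitability E₂/h₂ falls below the rate achievable on bramble flowers alone: E₂/h₂ = λE₁/(1 + λh₁).
Solve for λ: λE₁h₂ = E₂(1 + λh₁) → λ(E₁h₂ − E₂h₁) = E₂ → λ = E₂/(E₁h₂ − E₂h₁).
λ = 14/(17×13 − 14×2.8) = 14/181.8 = 0.07701 per s.

0.077 per s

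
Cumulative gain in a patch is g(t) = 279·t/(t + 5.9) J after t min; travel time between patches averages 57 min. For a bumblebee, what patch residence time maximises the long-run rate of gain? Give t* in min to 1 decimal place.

18.3 min

Maximise g(t)/(T+t): set derivative to zero → g'(t)(T+t) = g(t).
g'(t) = 279·5.9/(t + 5.9)². Setting 279·5.9/(t+5.9)² = 279t/[(t+5.9)(57+t)] gives 5.9(57+t) = t(t+5.9), so t² = 5.9×57 = 336.3.
t* = √336.3 = 18.34 min.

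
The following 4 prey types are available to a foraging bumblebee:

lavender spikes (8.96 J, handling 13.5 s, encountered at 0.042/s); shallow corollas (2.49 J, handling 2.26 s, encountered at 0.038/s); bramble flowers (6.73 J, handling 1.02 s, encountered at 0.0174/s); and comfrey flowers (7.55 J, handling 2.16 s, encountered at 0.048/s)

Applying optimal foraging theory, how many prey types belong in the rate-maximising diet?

Rank by E/h (J/s): bramble flowers 6.6, comfrey flowers 3.5, shallow corollas 1.1, lavender spikes 0.664. Include each in turn until the next type's E/h falls below the running intake rate.
Rate on top 1: 0.1151. comfrey flowers: 3.5 > 0.1151 → include.
Rate on top 2: 0.4276. shallow corollas: 1.1 > 0.4276 → include.
Rate on top 3: 0.4755. lavender spikes: 0.664 > 0.4755 → include.
Optimal diet: bramble flowers, comfrey flowers, shallow corollas, lavender spikes — 4 of 4 types.

4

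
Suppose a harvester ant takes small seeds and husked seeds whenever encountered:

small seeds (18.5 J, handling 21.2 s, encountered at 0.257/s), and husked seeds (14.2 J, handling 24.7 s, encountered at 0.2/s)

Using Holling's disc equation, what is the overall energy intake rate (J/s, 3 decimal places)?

0.667 J/s

R = Σλ_iE_i / (1 + Σλ_ih_i)
Numerator: 0.257×18.5 + 0.2×14.2 = 7.595
Denominator: 1 + 0.257×21.2 + 0.2×24.7 = 11.39
R = 7.595/11.39 = 0.6669 J/s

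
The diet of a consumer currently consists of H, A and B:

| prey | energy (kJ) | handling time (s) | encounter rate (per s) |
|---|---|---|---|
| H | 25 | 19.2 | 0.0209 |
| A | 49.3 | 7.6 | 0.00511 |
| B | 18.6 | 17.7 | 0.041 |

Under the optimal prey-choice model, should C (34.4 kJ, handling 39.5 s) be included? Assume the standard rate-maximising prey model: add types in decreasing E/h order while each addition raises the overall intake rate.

On H, A and B alone, R = ΣλE/(1+Σλh) = 1.537/2.166 = 0.7097 kJ/s.
Profitability of C: 34.4/39.5 = 0.8709 kJ/s.
Since 0.8709 > R, including C increases the long-run rate.

Yes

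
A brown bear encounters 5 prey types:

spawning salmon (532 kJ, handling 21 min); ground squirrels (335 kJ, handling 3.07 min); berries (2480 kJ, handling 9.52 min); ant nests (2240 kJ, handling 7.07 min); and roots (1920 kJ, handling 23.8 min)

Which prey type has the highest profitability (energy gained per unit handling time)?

ant nests

In descending order of E/h:
ant nests: 2240/7.07 = 317 kJ/min
berries: 2480/9.52 = 261 kJ/min
ground squirrels: 335/3.07 = 109 kJ/min
roots: 1920/23.8 = 80.7 kJ/min
spawning salmon: 532/21 = 25.3 kJ/min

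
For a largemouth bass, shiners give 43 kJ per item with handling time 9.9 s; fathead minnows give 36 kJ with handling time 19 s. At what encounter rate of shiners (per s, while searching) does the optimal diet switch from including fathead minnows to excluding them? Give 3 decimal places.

0.078 per s

Drop fathead minnows once their profitability E₂/h₂ falls below the rate achievable on shiners alone: E₂/h₂ = λE₁/(1 + λh₁).
Solve for λ: λE₁h₂ = E₂(1 + λh₁) → λ(E₁h₂ − E₂h₁) = E₂ → λ = E₂/(E₁h₂ − E₂h₁).
λ = 36/(43×19 − 36×9.9) = 36/460.6 = 0.07816 per s.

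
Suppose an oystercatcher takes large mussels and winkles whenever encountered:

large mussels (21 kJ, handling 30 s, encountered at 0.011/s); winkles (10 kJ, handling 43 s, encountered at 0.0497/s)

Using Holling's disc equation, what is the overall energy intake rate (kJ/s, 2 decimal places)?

Energy encountered per unit search time: 0.011×21 + 0.0497×10 = 0.728 kJ/s.
Handling time per unit search time: 0.011×30 + 0.0497×43 = 2.467.
Rate = 0.728/(1 + 2.467) = 0.21 kJ/s.

0.21 kJ/s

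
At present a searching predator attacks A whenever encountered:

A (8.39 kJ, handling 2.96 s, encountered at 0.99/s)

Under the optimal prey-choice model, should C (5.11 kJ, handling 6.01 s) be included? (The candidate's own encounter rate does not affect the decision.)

No

Intake rate on the current diet: R = (0.99×8.39) / (1 + 0.99×2.96) = 8.306/3.93 = 2.113 kJ/s.
Profitability of C: 5.11/6.01 = 0.8502 kJ/s.
Since 0.8502 < R, time spent handling C is better spent searching.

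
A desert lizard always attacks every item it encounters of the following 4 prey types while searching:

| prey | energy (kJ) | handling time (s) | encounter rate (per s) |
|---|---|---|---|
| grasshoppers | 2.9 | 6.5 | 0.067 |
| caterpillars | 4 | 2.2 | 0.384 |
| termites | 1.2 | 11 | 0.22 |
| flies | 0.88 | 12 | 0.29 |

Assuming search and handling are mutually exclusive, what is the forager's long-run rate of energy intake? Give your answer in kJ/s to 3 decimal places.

0.275 kJ/s

R = Σλ_iE_i / (1 + Σλ_ih_i)
Numerator: 0.067×2.9 + 0.384×4 + 0.22×1.2 + 0.29×0.88 = 2.249
Denominator: 1 + 0.067×6.5 + 0.384×2.2 + 0.22×11 + 0.29×12 = 8.18
R = 2.249/8.18 = 0.275 kJ/s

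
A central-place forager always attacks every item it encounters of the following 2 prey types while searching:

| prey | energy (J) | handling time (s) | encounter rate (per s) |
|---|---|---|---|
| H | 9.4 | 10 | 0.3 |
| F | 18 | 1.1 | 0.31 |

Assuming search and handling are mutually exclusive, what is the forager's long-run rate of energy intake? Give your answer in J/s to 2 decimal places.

R = (0.3×9.4 + 0.31×18) / (1 + 0.3×10 + 0.31×1.1) = 8.4/4.341 = 1.935 J/s.

1.94 J/s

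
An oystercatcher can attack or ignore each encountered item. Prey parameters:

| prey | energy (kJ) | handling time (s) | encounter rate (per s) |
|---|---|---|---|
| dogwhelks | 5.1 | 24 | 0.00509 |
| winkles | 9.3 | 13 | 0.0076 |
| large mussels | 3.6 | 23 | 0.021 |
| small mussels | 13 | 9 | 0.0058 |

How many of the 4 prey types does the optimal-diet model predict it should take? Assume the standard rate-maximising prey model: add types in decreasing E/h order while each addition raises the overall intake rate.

4

E/h in descending order: small mussels 1.44, winkles 0.715, dogwhelks 0.212, large mussels 0.157 kJ/s. The optimal diet is the largest prefix of this list for which every included type satisfies E_i/h_i > R on the types above it.
Rate on top 1: 0.07166. winkles: 0.715 > 0.07166 → include.
Rate on top 2: 0.1269. dogwhelks: 0.212 > 0.1269 → include.
Rate on top 3: 0.1351. large mussels: 0.157 > 0.1351 → include.
Optimal diet: small mussels, winkles, dogwhelks, large mussels — 4 of 4 types.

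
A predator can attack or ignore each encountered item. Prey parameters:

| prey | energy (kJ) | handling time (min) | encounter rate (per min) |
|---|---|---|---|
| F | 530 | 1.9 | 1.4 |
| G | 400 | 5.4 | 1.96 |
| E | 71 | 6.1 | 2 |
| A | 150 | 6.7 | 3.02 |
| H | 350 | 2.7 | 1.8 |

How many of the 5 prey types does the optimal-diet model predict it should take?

Rank by E/h (kJ/min): F 279, H 130, G 74.1, A 22.4, E 11.6. Include each in turn until the next type's E/h falls below the running intake rate.
Rate on top 1: 202.7. H: 130 < 202.7 → exclude; stop.
Optimal diet: F — 1 of 5 types.

1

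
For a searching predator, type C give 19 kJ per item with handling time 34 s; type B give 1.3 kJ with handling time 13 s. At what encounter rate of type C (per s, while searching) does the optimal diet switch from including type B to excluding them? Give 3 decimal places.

0.006 per s

The zero-one rule: include type B iff E₂/h₂ > λE₁/(1+λh₁). Equality gives the switch point.
λE₁h₂ = E₂ + λE₂h₁ ⇒ λ = E₂/(E₁h₂ − E₂h₁) = 1.3/(247 − 44.2) = 0.00641 per s.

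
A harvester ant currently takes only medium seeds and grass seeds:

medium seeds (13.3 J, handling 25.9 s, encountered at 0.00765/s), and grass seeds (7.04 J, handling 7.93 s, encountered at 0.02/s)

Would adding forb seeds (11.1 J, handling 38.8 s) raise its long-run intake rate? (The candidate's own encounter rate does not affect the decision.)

On medium seeds and grass seeds alone, R = ΣλE/(1+Σλh) = 0.2425/1.357 = 0.1788 J/s.
forb seeds: E/h = 11.1/38.8 = 0.2861 J/s.
0.2861 > 0.1788, so adding forb seeds raises the average — include it.

Yes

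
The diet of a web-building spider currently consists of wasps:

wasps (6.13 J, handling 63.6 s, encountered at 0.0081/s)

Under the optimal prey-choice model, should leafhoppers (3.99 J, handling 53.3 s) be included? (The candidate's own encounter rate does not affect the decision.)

Yes

On wasps alone, R = ΣλE/(1+Σλh) = 0.04965/1.515 = 0.03277 J/s.
leafhoppers: E/h = 3.99/53.3 = 0.07486 J/s.
0.07486 > 0.03277, so adding leafhoppers raises the average — include it.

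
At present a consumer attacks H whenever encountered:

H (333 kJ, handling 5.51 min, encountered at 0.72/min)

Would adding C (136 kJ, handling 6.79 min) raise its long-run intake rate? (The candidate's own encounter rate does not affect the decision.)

No

Intake rate on the current diet: R = (0.72×333) / (1 + 0.72×5.51) = 239.8/4.967 = 48.27 kJ/min.
Profitability of C: 136/6.79 = 20.03 kJ/min.
Since 20.03 < R, time spent handling C is better spent searching.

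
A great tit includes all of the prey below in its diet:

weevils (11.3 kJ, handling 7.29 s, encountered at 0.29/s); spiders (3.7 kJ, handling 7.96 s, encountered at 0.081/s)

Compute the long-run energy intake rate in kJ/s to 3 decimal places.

R = (0.29×11.3 + 0.081×3.7) / (1 + 0.29×7.29 + 0.081×7.96) = 3.577/3.759 = 0.9515 kJ/s.

0.952 kJ/s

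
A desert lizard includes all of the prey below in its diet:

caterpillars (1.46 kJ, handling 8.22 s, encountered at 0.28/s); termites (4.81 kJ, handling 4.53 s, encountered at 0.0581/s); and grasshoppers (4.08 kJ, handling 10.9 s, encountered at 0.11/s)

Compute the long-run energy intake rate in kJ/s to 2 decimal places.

0.24 kJ/s

R = (0.28×1.46 + 0.0581×4.81 + 0.11×4.08) / (1 + 0.28×8.22 + 0.0581×4.53 + 0.11×10.9) = 1.137/4.764 = 0.2387 kJ/s.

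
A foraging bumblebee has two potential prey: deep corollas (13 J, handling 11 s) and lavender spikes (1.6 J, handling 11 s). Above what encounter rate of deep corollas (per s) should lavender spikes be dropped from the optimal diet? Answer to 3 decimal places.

0.013 per s

At the threshold, the rate on deep corollas alone equals the profitability of lavender spikes: λ·13/(1 + λ·11) = 1.6/11 = 0.1455.
Rearranging, λ(13 − 0.1455×11) = 0.1455, so λ = 0.1455/11.4 = 0.01276 per s.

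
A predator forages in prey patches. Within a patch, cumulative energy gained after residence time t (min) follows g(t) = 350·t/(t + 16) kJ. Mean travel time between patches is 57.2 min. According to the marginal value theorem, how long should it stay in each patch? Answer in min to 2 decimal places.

30.25 min

By the marginal value theorem, leave when the instantaneous gain rate g'(t) equals the habitat-wide average g(t)/(T + t).
g'(t) = 350·16/(t + 16)². Setting 350·16/(t+16)² = 350t/[(t+16)(57.2+t)] gives 16(57.2+t) = t(t+16), so t² = 16×57.2 = 915.2.
t* = √915.2 = 30.25 min.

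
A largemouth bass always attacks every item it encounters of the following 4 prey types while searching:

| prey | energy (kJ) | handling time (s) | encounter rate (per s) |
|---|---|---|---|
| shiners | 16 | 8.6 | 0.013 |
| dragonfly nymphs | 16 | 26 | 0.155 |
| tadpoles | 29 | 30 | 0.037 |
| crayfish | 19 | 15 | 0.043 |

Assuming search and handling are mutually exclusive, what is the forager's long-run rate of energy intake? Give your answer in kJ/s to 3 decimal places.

R = Σλ_iE_i / (1 + Σλ_ih_i)
Numerator: 0.013×16 + 0.155×16 + 0.037×29 + 0.043×19 = 4.578
Denominator: 1 + 0.013×8.6 + 0.155×26 + 0.037×30 + 0.043×15 = 6.897
R = 4.578/6.897 = 0.6638 kJ/s

0.664 kJ/s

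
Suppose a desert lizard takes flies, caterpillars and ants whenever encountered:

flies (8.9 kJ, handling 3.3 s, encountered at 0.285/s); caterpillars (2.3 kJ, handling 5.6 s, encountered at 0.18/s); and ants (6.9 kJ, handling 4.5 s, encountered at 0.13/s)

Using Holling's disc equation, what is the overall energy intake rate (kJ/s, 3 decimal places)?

1.089 kJ/s

R = (0.285×8.9 + 0.18×2.3 + 0.13×6.9) / (1 + 0.285×3.3 + 0.18×5.6 + 0.13×4.5) = 3.847/3.534 = 1.089 kJ/s.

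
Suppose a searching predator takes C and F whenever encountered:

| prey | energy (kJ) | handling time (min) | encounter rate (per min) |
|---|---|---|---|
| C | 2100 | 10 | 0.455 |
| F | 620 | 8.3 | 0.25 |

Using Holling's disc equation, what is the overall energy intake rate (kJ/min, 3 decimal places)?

Energy encountered per unit search time: 0.455×2100 + 0.25×620 = 1110 kJ/min.
Handling time per unit search time: 0.455×10 + 0.25×8.3 = 6.625.
Rate = 1110/(1 + 6.625) = 145.6 kJ/min.

145.639 kJ/min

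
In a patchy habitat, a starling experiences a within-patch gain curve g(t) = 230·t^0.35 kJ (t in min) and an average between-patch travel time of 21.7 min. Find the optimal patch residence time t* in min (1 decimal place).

11.7 min

By the marginal value theorem, leave when the instantaneous gain rate g'(t) equals the habitat-wide average g(t)/(T + t).
g'(t) = 0.35·230·t^-0.65. Setting 0.35·230·t^-0.65 = 230·t^0.35/(21.7+t) gives 0.35(21.7+t) = t, so 0.65·t = 0.35×21.7.
t* = 0.35×21.7/0.65 = 11.68 min.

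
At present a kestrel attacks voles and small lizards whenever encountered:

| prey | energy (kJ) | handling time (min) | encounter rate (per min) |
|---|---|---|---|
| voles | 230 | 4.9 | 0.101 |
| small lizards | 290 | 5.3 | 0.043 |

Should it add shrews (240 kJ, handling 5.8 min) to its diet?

Yes

On voles and small lizards alone, R = ΣλE/(1+Σλh) = 35.7/1.723 = 20.72 kJ/min.
shrews: E/h = 240/5.8 = 41.38 kJ/min.
41.38 > 20.72, so adding shrews raises the average — include it.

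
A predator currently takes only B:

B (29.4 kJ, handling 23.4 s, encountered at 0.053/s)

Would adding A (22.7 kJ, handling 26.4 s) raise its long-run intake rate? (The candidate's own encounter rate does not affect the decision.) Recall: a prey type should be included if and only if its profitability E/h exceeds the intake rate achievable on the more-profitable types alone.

On B alone, R = ΣλE/(1+Σλh) = 1.558/2.24 = 0.6956 kJ/s.
A: E/h = 22.7/26.4 = 0.8598 kJ/s.
0.8598 > 0.6956, so adding A raises the average — include it.

Yes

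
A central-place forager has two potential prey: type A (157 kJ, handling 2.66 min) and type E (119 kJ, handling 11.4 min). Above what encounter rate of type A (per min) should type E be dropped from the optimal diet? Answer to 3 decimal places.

At the threshold, the rate on type A alone equals the profitability of type E: λ·157/(1 + λ·2.66) = 119/11.4 = 10.44.
Rearranging, λ(157 − 10.44×2.66) = 10.44, so λ = 10.44/129.2 = 0.08077 per min.

0.081 per min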